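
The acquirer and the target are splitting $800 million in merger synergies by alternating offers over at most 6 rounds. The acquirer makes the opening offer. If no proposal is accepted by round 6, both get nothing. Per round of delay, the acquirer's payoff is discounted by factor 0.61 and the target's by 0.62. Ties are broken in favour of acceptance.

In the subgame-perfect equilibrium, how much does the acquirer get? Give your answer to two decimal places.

Round 6 (the target proposes): the acquirer will accept anything ≥ 0, so the target offers 0 and keeps 800.
Round 5 (the acquirer proposes): the target can get 800 next round, worth 0.62 × 800 = 496 now, so the acquirer offers 496, keeping 304.
Round 4 (the target proposes): the acquirer can get 304 next round, worth 0.61 × 304 = 185.44 now; the target offers that and keeps 614.56.
Round 3 (the acquirer proposes): the target can get 614.56 next round, worth 0.62 × 614.56 = 381.0272 now. The acquirer offers 381.0272 and keeps 800 − 381.0272 = 418.9728.
Round 2 (the target proposes): the acquirer can get 418.9728 next round, worth 0.61 × 418.9728 = 255.573408 now. The target offers 255.573408 and keeps 800 − 255.573408 = 544.426592.
Round 1 (the acquirer proposes): the target can get 544.426592 next round, worth 0.62 × 544.426592 = 337.54448704 now, so the acquirer offers 337.54448704, keeping 462.45551296.

462.46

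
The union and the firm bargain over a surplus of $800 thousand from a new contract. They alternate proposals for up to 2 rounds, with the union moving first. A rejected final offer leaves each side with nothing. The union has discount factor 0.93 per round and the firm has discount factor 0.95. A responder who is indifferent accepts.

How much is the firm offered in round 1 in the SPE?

760

Round 2 (the firm proposes): the union will accept anything ≥ 0, so the firm offers 0 and keeps 800.
Round 1 (the union proposes): the firm can get 800 next round, worth 0.95 × 800 = 760 now. The union offers 760 and keeps 800 − 760 = 40.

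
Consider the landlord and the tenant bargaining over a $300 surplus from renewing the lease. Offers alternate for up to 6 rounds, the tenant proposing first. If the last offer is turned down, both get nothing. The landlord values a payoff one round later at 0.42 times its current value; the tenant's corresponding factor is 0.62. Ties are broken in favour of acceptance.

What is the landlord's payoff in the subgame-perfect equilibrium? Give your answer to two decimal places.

Work backward from the last round.
Round 6 (the landlord proposes): rejection yields 0 for the tenant; the landlord offers 0 and keeps 300.
Round 5 (the tenant proposes): the landlord can get 300 next round, worth 0.42 × 300 = 126 now; the tenant offers that and keeps 174.
Round 4 (the landlord proposes): the tenant can get 174 next round, worth 0.62 × 174 = 107.88 now, so the landlord offers 107.88, keeping 192.12.
Round 3 (the tenant proposes): the landlord can get 192.12 next round, worth 0.42 × 192.12 = 80.6904 now, so the tenant offers 80.6904, keeping 219.3096.
Round 2 (the landlord proposes): the tenant can get 219.3096 next round, worth 0.62 × 219.3096 = 135.971952 now. The landlord offers 135.971952 and keeps 300 − 135.971952 = 164.028048.
Round 1 (the tenant proposes): the landlord can get 164.028048 next round, worth 0.42 × 164.028048 = 68.89178016 now; the tenant offers that and keeps 231.10821984.

68.89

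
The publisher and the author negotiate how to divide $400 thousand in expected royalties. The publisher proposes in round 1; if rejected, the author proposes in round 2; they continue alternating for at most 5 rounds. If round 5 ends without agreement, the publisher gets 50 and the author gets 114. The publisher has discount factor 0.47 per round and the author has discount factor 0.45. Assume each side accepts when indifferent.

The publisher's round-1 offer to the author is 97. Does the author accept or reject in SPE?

Round 5 (the publisher proposes): the author gets 114 if talks fail, so the publisher offers 114 and keeps 286.
Round 4 (the author proposes): the publisher can get 286 next round, worth 0.47 × 286 = 134.42 now, so the author offers 134.42, keeping 265.58.
Round 3 (the publisher proposes): the author can get 265.58 next round, worth 0.45 × 265.58 = 119.511 now, so the publisher offers 119.511, keeping 280.489.
Round 2 (the author proposes): the publisher can get 280.489 next round, worth 0.47 × 280.489 = 131.82983 now. The author offers 131.82983 and keeps 400 − 131.82983 = 268.17017.
So by rejecting in round 1, the author gets 268.17017 next round, worth 0.45 × 268.17017 = 120.6765765 now.
Offer 97 < 120.6765765, so the author rejects.

Reject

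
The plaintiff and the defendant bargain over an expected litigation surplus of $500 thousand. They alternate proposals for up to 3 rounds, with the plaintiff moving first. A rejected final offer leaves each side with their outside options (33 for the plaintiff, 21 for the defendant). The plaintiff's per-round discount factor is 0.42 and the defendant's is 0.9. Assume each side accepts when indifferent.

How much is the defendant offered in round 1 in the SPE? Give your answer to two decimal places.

268.94

Round 3 (the plaintiff proposes): the defendant gets 21 if talks fail, so the plaintiff offers 21 and keeps 479.
Round 2 (the defendant proposes): the plaintiff can get 479 next round, worth 0.42 × 479 = 201.18 now; the defendant offers that and keeps 298.82.
Round 1 (the plaintiff proposes): the defendant can get 298.82 next round, worth 0.9 × 298.82 = 268.938 now. The plaintiff offers 268.938 and keeps 500 − 268.938 = 231.062.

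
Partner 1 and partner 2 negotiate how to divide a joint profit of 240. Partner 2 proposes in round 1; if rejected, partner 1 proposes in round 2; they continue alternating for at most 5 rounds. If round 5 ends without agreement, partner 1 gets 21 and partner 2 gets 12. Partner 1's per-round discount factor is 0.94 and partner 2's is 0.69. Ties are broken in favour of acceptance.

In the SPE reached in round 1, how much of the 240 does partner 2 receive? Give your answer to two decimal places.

115.87

Round 5 (partner 2 proposes): partner 1 gets 21 if talks fail, so partner 2 offers 21 and keeps 219.
Round 4 (partner 1 proposes): partner 2 can get 219 next round, worth 0.69 × 219 = 151.11 now, so partner 1 offers 151.11, keeping 88.89.
Round 3 (partner 2 proposes): partner 1 can get 88.89 next round, worth 0.94 × 88.89 = 83.5566 now. Partner 2 offers 83.5566 and keeps 240 − 83.5566 = 156.4434.
Round 2 (partner 1 proposes): partner 2 can get 156.4434 next round, worth 0.69 × 156.4434 = 107.945946 now, so partner 1 offers 107.945946, keeping 132.054054.
Round 1 (partner 2 proposes): partner 1 can get 132.054054 next round, worth 0.94 × 132.054054 = 124.13081076 now; partner 2 offers that and keeps 115.86918924.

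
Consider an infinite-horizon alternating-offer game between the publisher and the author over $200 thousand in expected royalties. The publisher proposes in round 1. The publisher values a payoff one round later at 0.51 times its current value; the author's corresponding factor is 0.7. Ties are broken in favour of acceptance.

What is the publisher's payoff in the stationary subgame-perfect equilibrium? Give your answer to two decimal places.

93.31

In a stationary SPE each proposer offers the other exactly their discounted continuation value.
If the publisher keeps x when proposing and the author keeps y when proposing, then x = 200 − 0.7y and y = 200 − 0.51x.
Solving: x = 200(1 − 0.7) / (1 − 0.51·0.7) = 60 / 0.643 ≈ 93.3126.
The author gets 200 − 93.3126 ≈ 106.6874.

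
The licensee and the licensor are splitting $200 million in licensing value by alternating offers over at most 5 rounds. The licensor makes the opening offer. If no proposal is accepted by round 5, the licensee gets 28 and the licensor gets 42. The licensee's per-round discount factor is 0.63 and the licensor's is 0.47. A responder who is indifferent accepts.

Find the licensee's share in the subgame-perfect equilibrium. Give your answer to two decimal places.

Round 5 (the licensor proposes): the licensee gets 28 if talks fail, so the licensor offers 28 and keeps 172.
Round 4 (the licensee proposes): the licensor can get 172 next round, worth 0.47 × 172 = 80.84 now, so the licensee offers 80.84, keeping 119.16.
Round 3 (the licensor proposes): the licensee can get 119.16 next round, worth 0.63 × 119.16 = 75.0708 now. The licensor offers 75.0708 and keeps 200 − 75.0708 = 124.9292.
Round 2 (the licensee proposes): the licensor can get 124.9292 next round, worth 0.47 × 124.9292 = 58.716724 now, so the licensee offers 58.716724, keeping 141.283276.
Round 1 (the licensor proposes): the licensee can get 141.283276 next round, worth 0.63 × 141.283276 = 89.00846388 now, so the licensor offers 89.00846388, keeping 110.99153612.

89.01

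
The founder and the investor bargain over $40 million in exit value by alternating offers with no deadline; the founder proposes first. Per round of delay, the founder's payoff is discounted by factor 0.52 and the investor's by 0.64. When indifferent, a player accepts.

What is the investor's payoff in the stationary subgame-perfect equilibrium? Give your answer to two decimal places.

Let x be the founder's share when the founder proposes and y be the investor's share when the investor proposes.
The investor accepts iff offered ≥ 0.64·y, so x = 40 − 0.64y. Symmetrically y = 40 − 0.52x.
Substituting: x = 40 − 0.64(40 − 0.52x), giving x(1 − 0.52·0.64) = 40(1 − 0.64).
So x = 40 × 0.36 / 0.6672 ≈ 21.5827, and the investor receives 40 − x ≈ 18.4173.

18.42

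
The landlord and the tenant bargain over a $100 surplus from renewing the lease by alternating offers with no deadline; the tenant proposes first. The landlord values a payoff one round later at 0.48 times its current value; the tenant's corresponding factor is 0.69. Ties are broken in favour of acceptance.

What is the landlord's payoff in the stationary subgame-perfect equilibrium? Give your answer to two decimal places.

22.25

Let x be the tenant's share when the tenant proposes and y be the landlord's share when the landlord proposes.
The landlord accepts iff offered ≥ 0.48·y, so x = 100 − 0.48y. Symmetrically y = 100 − 0.69x.
Substituting: x = 100 − 0.48(100 − 0.69x), giving x(1 − 0.69·0.48) = 100(1 − 0.48).
So x = 100 × 0.52 / 0.6688 ≈ 77.7512, and the landlord receives 100 − x ≈ 22.2488.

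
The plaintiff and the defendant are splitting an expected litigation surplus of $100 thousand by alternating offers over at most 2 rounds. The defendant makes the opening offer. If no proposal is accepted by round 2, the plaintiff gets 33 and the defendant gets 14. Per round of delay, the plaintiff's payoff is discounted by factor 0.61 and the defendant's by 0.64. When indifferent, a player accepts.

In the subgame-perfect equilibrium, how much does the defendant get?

47.54

Round 2 (the plaintiff proposes): the defendant gets 14 if talks fail, so the plaintiff offers 14 and keeps 86.
Round 1 (the defendant proposes): the plaintiff can get 86 next round, worth 0.61 × 86 = 52.46 now, so the defendant offers 52.46, keeping 47.54.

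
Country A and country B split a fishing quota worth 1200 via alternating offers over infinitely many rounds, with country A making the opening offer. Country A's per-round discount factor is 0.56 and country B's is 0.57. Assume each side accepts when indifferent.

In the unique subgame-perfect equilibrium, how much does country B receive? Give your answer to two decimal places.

Let x be country A's share when country A proposes and y be country B's share when country B proposes.
Country B accepts iff offered ≥ 0.57·y, so x = 1200 − 0.57y. Symmetrically y = 1200 − 0.56x.
Substituting: x = 1200 − 0.57(1200 − 0.56x), giving x(1 − 0.56·0.57) = 1200(1 − 0.57).
So x = 1200 × 0.43 / 0.6808 ≈ 757.9318, and country B receives 1200 − x ≈ 442.0682.

442.07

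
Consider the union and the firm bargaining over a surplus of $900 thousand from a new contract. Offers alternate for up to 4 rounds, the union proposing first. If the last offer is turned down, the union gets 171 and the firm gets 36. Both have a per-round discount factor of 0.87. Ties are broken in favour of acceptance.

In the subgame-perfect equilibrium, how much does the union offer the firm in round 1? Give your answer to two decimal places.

581.84

Round 4 (the firm proposes): the union gets 171 if talks fail, so the firm offers 171 and keeps 729.
Round 3 (the union proposes): the firm can get 729 next round, worth 0.87 × 729 = 634.23 now. The union offers 634.23 and keeps 900 − 634.23 = 265.77.
Round 2 (the firm proposes): the union can get 265.77 next round, worth 0.87 × 265.77 = 231.2199 now; the firm offers that and keeps 668.7801.
Round 1 (the union proposes): the firm can get 668.7801 next round, worth 0.87 × 668.7801 = 581.838687 now. The union offers 581.838687 and keeps 900 − 581.838687 = 318.161313.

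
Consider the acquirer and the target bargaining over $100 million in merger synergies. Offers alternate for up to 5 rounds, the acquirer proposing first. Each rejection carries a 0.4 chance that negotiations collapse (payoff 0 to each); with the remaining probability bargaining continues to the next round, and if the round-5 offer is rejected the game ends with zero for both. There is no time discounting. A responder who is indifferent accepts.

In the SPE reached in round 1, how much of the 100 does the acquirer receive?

Round 5 (the acquirer proposes): rejection yields 0 for the target; the acquirer offers 0 and keeps 100.
Round 4 (the target proposes): rejecting gives the acquirer an expected 0.6 × 100 = 60; the target offers that and keeps 40.
Round 3 (the acquirer proposes): rejecting gives the target an expected 0.6 × 40 = 24, so the acquirer offers 24, keeping 76.
Round 2 (the target proposes): rejecting gives the acquirer an expected 0.6 × 76 = 45.6. The target offers 45.6 and keeps 100 − 45.6 = 54.4.
Round 1 (the acquirer proposes): rejecting gives the target an expected 0.6 × 54.4 = 32.64; the acquirer offers that and keeps 67.36.

67.36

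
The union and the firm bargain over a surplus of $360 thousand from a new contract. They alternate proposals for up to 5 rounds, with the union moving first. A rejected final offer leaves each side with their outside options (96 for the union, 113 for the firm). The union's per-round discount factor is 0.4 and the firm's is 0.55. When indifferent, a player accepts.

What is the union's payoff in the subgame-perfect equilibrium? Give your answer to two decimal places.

209.59

By backward induction:
Round 5 (the union proposes): the firm gets 113 if talks fail, so the union offers 113 and keeps 247.
Round 4 (the firm proposes): the union can get 247 next round, worth 0.4 × 247 = 98.8 now; the firm offers that and keeps 261.2.
Round 3 (the union proposes): the firm can get 261.2 next round, worth 0.55 × 261.2 = 143.66 now; the union offers that and keeps 216.34.
Round 2 (the firm proposes): the union can get 216.34 next round, worth 0.4 × 216.34 = 86.536 now; the firm offers that and keeps 273.464.
Round 1 (the union proposes): the firm can get 273.464 next round, worth 0.55 × 273.464 = 150.4052 now; the union offers that and keeps 209.5948.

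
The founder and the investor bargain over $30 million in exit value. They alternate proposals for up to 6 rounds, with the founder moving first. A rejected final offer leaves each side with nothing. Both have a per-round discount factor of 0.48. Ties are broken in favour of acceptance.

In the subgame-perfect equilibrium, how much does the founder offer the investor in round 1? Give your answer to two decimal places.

Round 6 (the investor proposes): rejection yields 0 for the founder; the investor offers 0 and keeps 30.
Round 5 (the founder proposes): the investor can get 30 next round, worth 0.48 × 30 = 14.4 now, so the founder offers 14.4, keeping 15.6.
Round 4 (the investor proposes): the founder can get 15.6 next round, worth 0.48 × 15.6 = 7.488 now, so the investor offers 7.488, keeping 22.512.
Round 3 (the founder proposes): the investor can get 22.512 next round, worth 0.48 × 22.512 = 10.80576 now; the founder offers that and keeps 19.19424.
Round 2 (the investor proposes): the founder can get 19.19424 next round, worth 0.48 × 19.19424 = 9.2132352 now; the investor offers that and keeps 20.7867648.
Round 1 (the founder proposes): the investor can get 20.7867648 next round, worth 0.48 × 20.7867648 = 9.977647104 now, so the founder offers 9.977647104, keeping 20.022352896.

9.98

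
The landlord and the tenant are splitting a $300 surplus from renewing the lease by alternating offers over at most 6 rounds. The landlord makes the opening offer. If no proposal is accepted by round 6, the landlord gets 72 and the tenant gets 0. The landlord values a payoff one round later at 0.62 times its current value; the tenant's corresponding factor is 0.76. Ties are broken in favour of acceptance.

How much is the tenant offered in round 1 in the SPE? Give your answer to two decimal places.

Round 6 (the tenant proposes): the landlord gets 72 if talks fail, so the tenant offers 72 and keeps 228.
Round 5 (the landlord proposes): the tenant can get 228 next round, worth 0.76 × 228 = 173.28 now. The landlord offers 173.28 and keeps 300 − 173.28 = 126.72.
Round 4 (the tenant proposes): the landlord can get 126.72 next round, worth 0.62 × 126.72 = 78.5664 now. The tenant offers 78.5664 and keeps 300 − 78.5664 = 221.4336.
Round 3 (the landlord proposes): the tenant can get 221.4336 next round, worth 0.76 × 221.4336 = 168.289536 now, so the landlord offers 168.289536, keeping 131.710464.
Round 2 (the tenant proposes): the landlord can get 131.710464 next round, worth 0.62 × 131.710464 = 81.66048768 now. The tenant offers 81.66048768 and keeps 300 − 81.66048768 = 218.33951232.
Round 1 (the landlord proposes): the tenant can get 218.33951232 next round, worth 0.76 × 218.33951232 = 165.9380293632 now, so the landlord offers 165.9380293632, keeping 134.0619706368.

165.94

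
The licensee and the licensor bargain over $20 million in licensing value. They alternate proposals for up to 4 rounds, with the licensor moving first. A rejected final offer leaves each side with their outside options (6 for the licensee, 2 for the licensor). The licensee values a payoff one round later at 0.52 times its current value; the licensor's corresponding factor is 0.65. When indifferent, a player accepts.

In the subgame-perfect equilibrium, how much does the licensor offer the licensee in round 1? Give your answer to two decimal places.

By backward induction:
Round 4 (the licensee proposes): the licensor gets 2 if talks fail, so the licensee offers 2 and keeps 18.
Round 3 (the licensor proposes): the licensee can get 18 next round, worth 0.52 × 18 = 9.36 now, so the licensor offers 9.36, keeping 10.64.
Round 2 (the licensee proposes): the licensor can get 10.64 next round, worth 0.65 × 10.64 = 6.916 now, so the licensee offers 6.916, keeping 13.084.
Round 1 (the licensor proposes): the licensee can get 13.084 next round, worth 0.52 × 13.084 = 6.80368 now, so the licensor offers 6.80368, keeping 13.19632.

6.80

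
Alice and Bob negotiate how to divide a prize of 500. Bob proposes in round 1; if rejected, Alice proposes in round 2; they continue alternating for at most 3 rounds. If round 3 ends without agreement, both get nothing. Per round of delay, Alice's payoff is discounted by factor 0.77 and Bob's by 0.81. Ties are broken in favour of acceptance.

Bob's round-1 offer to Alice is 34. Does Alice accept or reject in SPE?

Work out Alice's continuation value if the offer is rejected.
Round 3 (Bob proposes): rejection yields 0 for Alice; Bob offers 0 and keeps 500.
Round 2 (Alice proposes): Bob can get 500 next round, worth 0.81 × 500 = 405 now; Alice offers that and keeps 95.
So by rejecting in round 1, Alice gets 95 next round, worth 0.77 × 95 = 73.15 now.
Offer 34 < 73.15, so Alice rejects.

Reject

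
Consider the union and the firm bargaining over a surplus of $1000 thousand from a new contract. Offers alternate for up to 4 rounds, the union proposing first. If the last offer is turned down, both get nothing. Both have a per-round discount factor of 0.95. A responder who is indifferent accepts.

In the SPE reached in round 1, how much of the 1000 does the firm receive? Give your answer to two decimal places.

904.88

Round 4 (the firm proposes): the union will accept anything ≥ 0, so the firm offers 0 and keeps 1000.
Round 3 (the union proposes): the firm can get 1000 next round, worth 0.95 × 1000 = 950 now, so the union offers 950, keeping 50.
Round 2 (the firm proposes): the union can get 50 next round, worth 0.95 × 50 = 47.5 now; the firm offers that and keeps 952.5.
Round 1 (the union proposes): the firm can get 952.5 next round, worth 0.95 × 952.5 = 904.875 now. The union offers 904.875 and keeps 1000 − 904.875 = 95.125.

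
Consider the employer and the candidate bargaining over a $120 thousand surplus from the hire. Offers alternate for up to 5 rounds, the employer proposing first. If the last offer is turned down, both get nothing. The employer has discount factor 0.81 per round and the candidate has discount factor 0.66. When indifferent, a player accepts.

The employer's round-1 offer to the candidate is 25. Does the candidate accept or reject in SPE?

Work out the candidate's continuation value if the offer is rejected.
Round 5 (the employer proposes): rejection yields 0 for the candidate; the employer offers 0 and keeps 120.
Round 4 (the candidate proposes): the employer can get 120 next round, worth 0.81 × 120 = 97.2 now. The candidate offers 97.2 and keeps 120 − 97.2 = 22.8.
Round 3 (the employer proposes): the candidate can get 22.8 next round, worth 0.66 × 22.8 = 15.048 now, so the employer offers 15.048, keeping 104.952.
Round 2 (the candidate proposes): the employer can get 104.952 next round, worth 0.81 × 104.952 = 85.01112 now; the candidate offers that and keeps 34.98888.
So by rejecting in round 1, the candidate gets 34.98888 next round, worth 0.66 × 34.98888 = 23.0926608 now.
Offer 25 ≥ 23.0926608, so the candidate accepts.

Accept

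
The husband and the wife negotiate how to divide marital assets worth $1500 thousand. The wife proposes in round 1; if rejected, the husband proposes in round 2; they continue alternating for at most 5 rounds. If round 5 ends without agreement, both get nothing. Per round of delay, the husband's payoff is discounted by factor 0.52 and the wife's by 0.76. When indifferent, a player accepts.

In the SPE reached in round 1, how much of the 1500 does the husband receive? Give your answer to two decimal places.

Round 5 (the wife proposes): the husband will accept anything ≥ 0, so the wife offers 0 and keeps 1500.
Round 4 (the husband proposes): the wife can get 1500 next round, worth 0.76 × 1500 = 1140 now, so the husband offers 1140, keeping 360.
Round 3 (the wife proposes): the husband can get 360 next round, worth 0.52 × 360 = 187.2 now, so the wife offers 187.2, keeping 1312.8.
Round 2 (the husband proposes): the wife can get 1312.8 next round, worth 0.76 × 1312.8 = 997.728 now. The husband offers 997.728 and keeps 1500 − 997.728 = 502.272.
Round 1 (the wife proposes): the husband can get 502.272 next round, worth 0.52 × 502.272 = 261.18144 now, so the wife offers 261.18144, keeping 1238.81856.

261.18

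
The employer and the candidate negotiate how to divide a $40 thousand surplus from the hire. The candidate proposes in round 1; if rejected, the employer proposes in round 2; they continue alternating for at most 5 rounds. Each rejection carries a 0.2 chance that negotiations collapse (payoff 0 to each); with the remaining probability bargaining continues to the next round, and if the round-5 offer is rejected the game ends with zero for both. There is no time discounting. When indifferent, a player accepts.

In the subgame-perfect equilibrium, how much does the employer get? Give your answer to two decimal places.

Round 5 (the candidate proposes): rejection yields 0 for the employer; the candidate offers 0 and keeps 40.
Round 4 (the employer proposes): rejecting gives the candidate an expected 0.8 × 40 = 32, so the employer offers 32, keeping 8.
Round 3 (the candidate proposes): rejecting gives the employer an expected 0.8 × 8 = 6.4, so the candidate offers 6.4, keeping 33.6.
Round 2 (the employer proposes): rejecting gives the candidate an expected 0.8 × 33.6 = 26.88; the employer offers that and keeps 13.12.
Round 1 (the candidate proposes): rejecting gives the employer an expected 0.8 × 13.12 = 10.496; the candidate offers that and keeps 29.504.

10.50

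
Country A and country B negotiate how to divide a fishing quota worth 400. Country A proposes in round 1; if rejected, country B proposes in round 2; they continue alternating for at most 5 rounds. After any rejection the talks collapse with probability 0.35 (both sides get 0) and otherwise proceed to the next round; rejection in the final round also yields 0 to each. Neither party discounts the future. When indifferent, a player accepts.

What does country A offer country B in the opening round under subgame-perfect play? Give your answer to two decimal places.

Round 5 (country A proposes): country B will accept anything ≥ 0, so country A offers 0 and keeps 400.
Round 4 (country B proposes): rejecting gives country A an expected 0.65 × 400 = 260. Country B offers 260 and keeps 400 − 260 = 140.
Round 3 (country A proposes): rejecting gives country B an expected 0.65 × 140 = 91. Country A offers 91 and keeps 400 − 91 = 309.
Round 2 (country B proposes): rejecting gives country A an expected 0.65 × 309 = 200.85. Country B offers 200.85 and keeps 400 − 200.85 = 199.15.
Round 1 (country A proposes): rejecting gives country B an expected 0.65 × 199.15 = 129.4475. Country A offers 129.4475 and keeps 400 − 129.4475 = 270.5525.

129.45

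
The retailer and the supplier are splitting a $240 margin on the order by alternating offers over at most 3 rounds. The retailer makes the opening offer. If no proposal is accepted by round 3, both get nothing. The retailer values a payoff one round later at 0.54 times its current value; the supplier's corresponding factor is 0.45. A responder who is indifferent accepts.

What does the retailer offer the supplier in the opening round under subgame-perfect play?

49.68

Solve by backward induction from round 3.
Round 3 (the retailer proposes): the supplier will accept anything ≥ 0, so the retailer offers 0 and keeps 240.
Round 2 (the supplier proposes): the retailer can get 240 next round, worth 0.54 × 240 = 129.6 now, so the supplier offers 129.6, keeping 110.4.
Round 1 (the retailer proposes): the supplier can get 110.4 next round, worth 0.45 × 110.4 = 49.68 now. The retailer offers 49.68 and keeps 240 − 49.68 = 190.32.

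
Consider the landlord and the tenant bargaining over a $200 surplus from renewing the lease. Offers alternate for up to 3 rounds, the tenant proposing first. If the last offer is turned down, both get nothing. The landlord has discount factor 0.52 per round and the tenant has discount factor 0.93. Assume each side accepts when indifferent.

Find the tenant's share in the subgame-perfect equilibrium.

192.72

Round 3 (the tenant proposes): the landlord will accept anything ≥ 0, so the tenant offers 0 and keeps 200.
Round 2 (the landlord proposes): the tenant can get 200 next round, worth 0.93 × 200 = 186 now. The landlord offers 186 and keeps 200 − 186 = 14.
Round 1 (the tenant proposes): the landlord can get 14 next round, worth 0.52 × 14 = 7.28 now; the tenant offers that and keeps 192.72.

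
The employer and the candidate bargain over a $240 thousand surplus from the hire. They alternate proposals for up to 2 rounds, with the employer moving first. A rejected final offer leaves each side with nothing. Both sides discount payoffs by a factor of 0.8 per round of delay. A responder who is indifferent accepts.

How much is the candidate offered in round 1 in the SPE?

Work backward from the last round.
Round 2 (the candidate proposes): rejection yields 0 for the employer; the candidate offers 0 and keeps 240.
Round 1 (the employer proposes): the candidate can get 240 next round, worth 0.8 × 240 = 192 now; the employer offers that and keeps 48.

192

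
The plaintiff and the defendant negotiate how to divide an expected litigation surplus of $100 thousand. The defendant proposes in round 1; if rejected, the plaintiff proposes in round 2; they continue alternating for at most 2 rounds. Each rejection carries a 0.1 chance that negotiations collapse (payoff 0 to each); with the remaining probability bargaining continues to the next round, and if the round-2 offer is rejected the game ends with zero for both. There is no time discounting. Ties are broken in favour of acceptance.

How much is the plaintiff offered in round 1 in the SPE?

By backward induction:
Round 2 (the plaintiff proposes): the defendant will accept anything ≥ 0, so the plaintiff offers 0 and keeps 100.
Round 1 (the defendant proposes): rejecting gives the plaintiff an expected 0.9 × 100 = 90; the defendant offers that and keeps 10.

90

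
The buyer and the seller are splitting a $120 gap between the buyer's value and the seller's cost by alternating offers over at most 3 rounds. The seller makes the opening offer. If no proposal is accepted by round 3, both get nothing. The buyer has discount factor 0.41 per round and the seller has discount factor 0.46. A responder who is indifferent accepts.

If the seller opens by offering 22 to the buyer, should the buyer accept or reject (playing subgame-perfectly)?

Reject

Work out the buyer's continuation value if the offer is rejected.
Round 3 (the seller proposes): the buyer will accept anything ≥ 0, so the seller offers 0 and keeps 120.
Round 2 (the buyer proposes): the seller can get 120 next round, worth 0.46 × 120 = 55.2 now, so the buyer offers 55.2, keeping 64.8.
So by rejecting in round 1, the buyer gets 64.8 next round, worth 0.41 × 64.8 = 26.568 now.
Offer 22 < 26.568, so the buyer rejects.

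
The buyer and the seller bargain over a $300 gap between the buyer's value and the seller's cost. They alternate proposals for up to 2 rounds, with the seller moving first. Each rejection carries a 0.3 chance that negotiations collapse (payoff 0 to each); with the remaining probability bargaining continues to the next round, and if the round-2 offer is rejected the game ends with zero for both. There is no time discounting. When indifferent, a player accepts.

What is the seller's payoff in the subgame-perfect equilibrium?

90

By backward induction:
Round 2 (the buyer proposes): rejection yields 0 for the seller; the buyer offers 0 and keeps 300.
Round 1 (the seller proposes): rejecting gives the buyer an expected 0.7 × 300 = 210; the seller offers that and keeps 90.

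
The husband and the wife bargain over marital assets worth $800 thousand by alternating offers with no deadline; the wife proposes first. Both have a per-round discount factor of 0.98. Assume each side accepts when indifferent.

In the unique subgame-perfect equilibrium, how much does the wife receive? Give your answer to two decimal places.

When the wife proposes, the husband accepts any offer worth at least 0.98 times what the husband would get by proposing next round; and vice versa.
This gives x = 800 − 0.98y and y = 800 − 0.98x, where x and y are each side's share when it proposes.
Hence (1 − 0.98·0.98)x = 800(1 − 0.98), i.e. 0.0396·x = 16.
x ≈ 404.0404; the husband's share is 800 − x ≈ 395.9596.

404.04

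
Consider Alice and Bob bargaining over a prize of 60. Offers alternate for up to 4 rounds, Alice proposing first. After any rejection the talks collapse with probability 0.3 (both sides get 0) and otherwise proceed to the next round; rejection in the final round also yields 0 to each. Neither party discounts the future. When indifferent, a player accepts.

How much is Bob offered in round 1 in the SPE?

Round 4 (Bob proposes): rejection yields 0 for Alice; Bob offers 0 and keeps 60.
Round 3 (Alice proposes): rejecting gives Bob an expected 0.7 × 60 = 42, so Alice offers 42, keeping 18.
Round 2 (Bob proposes): rejecting gives Alice an expected 0.7 × 18 = 12.6; Bob offers that and keeps 47.4.
Round 1 (Alice proposes): rejecting gives Bob an expected 0.7 × 47.4 = 33.18; Alice offers that and keeps 26.82.

33.18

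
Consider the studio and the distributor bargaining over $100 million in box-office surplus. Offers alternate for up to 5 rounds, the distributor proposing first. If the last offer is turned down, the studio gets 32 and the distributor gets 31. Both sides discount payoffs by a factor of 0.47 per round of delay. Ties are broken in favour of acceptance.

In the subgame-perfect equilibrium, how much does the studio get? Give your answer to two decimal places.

31.97

Round 5 (the distributor proposes): the studio gets 32 if talks fail, so the distributor offers 32 and keeps 68.
Round 4 (the studio proposes): the distributor can get 68 next round, worth 0.47 × 68 = 31.96 now; the studio offers that and keeps 68.04.
Round 3 (the distributor proposes): the studio can get 68.04 next round, worth 0.47 × 68.04 = 31.9788 now; the distributor offers that and keeps 68.0212.
Round 2 (the studio proposes): the distributor can get 68.0212 next round, worth 0.47 × 68.0212 = 31.969964 now; the studio offers that and keeps 68.030036.
Round 1 (the distributor proposes): the studio can get 68.030036 next round, worth 0.47 × 68.030036 = 31.97411692 now; the distributor offers that and keeps 68.02588308.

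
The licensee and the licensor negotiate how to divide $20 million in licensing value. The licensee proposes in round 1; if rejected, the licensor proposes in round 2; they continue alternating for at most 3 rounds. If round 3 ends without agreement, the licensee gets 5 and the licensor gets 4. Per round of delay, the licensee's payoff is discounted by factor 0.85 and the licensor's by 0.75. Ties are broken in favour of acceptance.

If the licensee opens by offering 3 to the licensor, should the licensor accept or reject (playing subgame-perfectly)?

Reject

Round 3 (the licensee proposes): the licensor gets 4 if talks fail, so the licensee offers 4 and keeps 16.
Round 2 (the licensor proposes): the licensee can get 16 next round, worth 0.85 × 16 = 13.6 now; the licensor offers that and keeps 6.4.
So by rejecting in round 1, the licensor gets 6.4 next round, worth 0.75 × 6.4 = 4.8 now.
Offer 3 < 4.8, so the licensor rejects.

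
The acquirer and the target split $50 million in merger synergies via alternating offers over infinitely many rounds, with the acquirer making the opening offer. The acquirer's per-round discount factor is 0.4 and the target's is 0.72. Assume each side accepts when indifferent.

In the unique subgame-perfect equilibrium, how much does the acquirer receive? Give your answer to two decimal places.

19.66

In a stationary SPE each proposer offers the other exactly their discounted continuation value.
If the acquirer keeps x when proposing and the target keeps y when proposing, then x = 50 − 0.72y and y = 50 − 0.4x.
Solving: x = 50(1 − 0.72) / (1 − 0.4·0.72) = 14 / 0.712 ≈ 19.6629.
The target gets 50 − 19.6629 ≈ 30.3371.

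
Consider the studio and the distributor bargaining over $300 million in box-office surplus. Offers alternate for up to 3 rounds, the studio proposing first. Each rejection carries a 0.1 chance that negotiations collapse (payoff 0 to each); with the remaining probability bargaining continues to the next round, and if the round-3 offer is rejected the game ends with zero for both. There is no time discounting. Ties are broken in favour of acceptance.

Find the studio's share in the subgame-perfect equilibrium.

273

Round 3 (the studio proposes): the distributor will accept anything ≥ 0, so the studio offers 0 and keeps 300.
Round 2 (the distributor proposes): rejecting gives the studio an expected 0.9 × 300 = 270. The distributor offers 270 and keeps 300 − 270 = 30.
Round 1 (the studio proposes): rejecting gives the distributor an expected 0.9 × 30 = 27. The studio offers 27 and keeps 300 − 27 = 273.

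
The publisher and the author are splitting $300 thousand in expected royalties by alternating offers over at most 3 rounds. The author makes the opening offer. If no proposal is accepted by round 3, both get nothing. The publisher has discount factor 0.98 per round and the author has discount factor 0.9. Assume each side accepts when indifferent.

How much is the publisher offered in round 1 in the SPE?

29.4

Round 3 (the author proposes): the publisher will accept anything ≥ 0, so the author offers 0 and keeps 300.
Round 2 (the publisher proposes): the author can get 300 next round, worth 0.9 × 300 = 270 now; the publisher offers that and keeps 30.
Round 1 (the author proposes): the publisher can get 30 next round, worth 0.98 × 30 = 29.4 now; the author offers that and keeps 270.6.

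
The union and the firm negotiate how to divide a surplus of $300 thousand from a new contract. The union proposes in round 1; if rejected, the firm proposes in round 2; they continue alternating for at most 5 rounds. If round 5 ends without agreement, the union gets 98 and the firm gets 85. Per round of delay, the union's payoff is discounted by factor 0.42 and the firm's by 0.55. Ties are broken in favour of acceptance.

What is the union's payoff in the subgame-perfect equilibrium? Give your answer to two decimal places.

177.66

By backward induction:
Round 5 (the union proposes): the firm gets 85 if talks fail, so the union offers 85 and keeps 215.
Round 4 (the firm proposes): the union can get 215 next round, worth 0.42 × 215 = 90.3 now; the firm offers that and keeps 209.7.
Round 3 (the union proposes): the firm can get 209.7 next round, worth 0.55 × 209.7 = 115.335 now; the union offers that and keeps 184.665.
Round 2 (the firm proposes): the union can get 184.665 next round, worth 0.42 × 184.665 = 77.5593 now. The firm offers 77.5593 and keeps 300 − 77.5593 = 222.4407.
Round 1 (the union proposes): the firm can get 222.4407 next round, worth 0.55 × 222.4407 = 122.342385 now, so the union offers 122.342385, keeping 177.657615.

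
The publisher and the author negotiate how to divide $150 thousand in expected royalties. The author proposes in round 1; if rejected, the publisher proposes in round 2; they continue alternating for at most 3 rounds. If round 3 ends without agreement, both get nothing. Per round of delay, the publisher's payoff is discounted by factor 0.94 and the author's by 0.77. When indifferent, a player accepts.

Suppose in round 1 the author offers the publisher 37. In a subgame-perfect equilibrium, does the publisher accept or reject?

Accept

Round 3 (the author proposes): rejection yields 0 for the publisher; the author offers 0 and keeps 150.
Round 2 (the publisher proposes): the author can get 150 next round, worth 0.77 × 150 = 115.5 now. The publisher offers 115.5 and keeps 150 − 115.5 = 34.5.
So by rejecting in round 1, the publisher gets 34.5 next round, worth 0.94 × 34.5 = 32.43 now.
Offer 37 ≥ 32.43, so the publisher accepts.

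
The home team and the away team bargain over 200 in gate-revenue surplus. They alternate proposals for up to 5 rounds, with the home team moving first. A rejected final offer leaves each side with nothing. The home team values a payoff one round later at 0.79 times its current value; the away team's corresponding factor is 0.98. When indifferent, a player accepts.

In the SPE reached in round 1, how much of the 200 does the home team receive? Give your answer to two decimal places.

Round 5 (the home team proposes): the away team will accept anything ≥ 0, so the home team offers 0 and keeps 200.
Round 4 (the away team proposes): the home team can get 200 next round, worth 0.79 × 200 = 158 now, so the away team offers 158, keeping 42.
Round 3 (the home team proposes): the away team can get 42 next round, worth 0.98 × 42 = 41.16 now, so the home team offers 41.16, keeping 158.84.
Round 2 (the away team proposes): the home team can get 158.84 next round, worth 0.79 × 158.84 = 125.4836 now; the away team offers that and keeps 74.5164.
Round 1 (the home team proposes): the away team can get 74.5164 next round, worth 0.98 × 74.5164 = 73.026072 now. The home team offers 73.026072 and keeps 200 − 73.026072 = 126.973928.

126.97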